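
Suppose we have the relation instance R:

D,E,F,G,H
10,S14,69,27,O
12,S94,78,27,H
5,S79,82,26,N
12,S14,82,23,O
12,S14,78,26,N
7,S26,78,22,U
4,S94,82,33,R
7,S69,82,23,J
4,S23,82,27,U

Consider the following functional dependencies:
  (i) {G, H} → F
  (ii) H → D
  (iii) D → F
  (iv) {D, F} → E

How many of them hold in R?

(i) {G, H} → F: (G=26, H=N): 2 rows → F takes values {82, 78} — violation — fails.
(ii) H → D: H=O: 2 rows → D takes values {10, 12} — violation; H=N: 2 rows → D takes values {5, 12} — violation; H=U: 2 rows → D takes values {7, 4} — violation — fails.
(iii) D → F: D=12: 3 rows → F takes values {78, 82} — violation; D=7: 2 rows → F takes values {78, 82} — violation — fails.
(iv) {D, F} → E: (D=12, F=78): 2 rows → E takes values {S94, S14} — violation; (D=4, F=82): 2 rows → E takes values {S94, S23} — violation — fails.
None of the 4 dependencies hold.

0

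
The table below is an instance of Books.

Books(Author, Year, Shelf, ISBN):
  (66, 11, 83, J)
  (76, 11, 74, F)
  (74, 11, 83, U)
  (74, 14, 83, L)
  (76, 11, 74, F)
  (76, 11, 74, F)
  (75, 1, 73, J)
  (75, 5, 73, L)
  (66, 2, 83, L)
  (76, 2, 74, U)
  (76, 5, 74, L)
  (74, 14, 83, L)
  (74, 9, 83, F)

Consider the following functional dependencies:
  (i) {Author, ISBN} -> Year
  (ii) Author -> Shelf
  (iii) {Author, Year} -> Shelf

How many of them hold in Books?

(i) {Author, ISBN} -> Year: every LHS value maps to a single RHS value — holds.
(ii) Author -> Shelf: every LHS value maps to a single RHS value — holds.
(iii) {Author, Year} -> Shelf: every LHS value maps to a single RHS value — holds.
3 of the 3 dependencies hold.

3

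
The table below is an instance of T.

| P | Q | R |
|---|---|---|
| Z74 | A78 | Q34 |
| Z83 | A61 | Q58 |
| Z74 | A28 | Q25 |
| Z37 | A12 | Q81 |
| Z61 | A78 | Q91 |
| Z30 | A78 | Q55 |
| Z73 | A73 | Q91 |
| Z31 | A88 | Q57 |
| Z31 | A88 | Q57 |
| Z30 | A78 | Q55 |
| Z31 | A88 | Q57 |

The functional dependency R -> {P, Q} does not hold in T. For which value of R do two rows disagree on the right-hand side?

R=Q34: 1 row → {P,Q} = (Z74, A78) ✓
R=Q58: 1 row → {P,Q} = (Z83, A61) ✓
R=Q25: 1 row → {P,Q} = (Z74, A28) ✓
R=Q81: 1 row → {P,Q} = (Z37, A12) ✓
R=Q91: 2 rows → {P,Q} takes values {(Z61, A78), (Z73, A73)} — violation
R=Q55: 2 rows → {P,Q} = (Z30, A78), (Z30, A78) ✓
R=Q57: 3 rows → {P,Q} = (Z31, A88), (Z31, A88), (Z31, A88) ✓
The only R value with inconsistent RHS is R=Q91.

Q91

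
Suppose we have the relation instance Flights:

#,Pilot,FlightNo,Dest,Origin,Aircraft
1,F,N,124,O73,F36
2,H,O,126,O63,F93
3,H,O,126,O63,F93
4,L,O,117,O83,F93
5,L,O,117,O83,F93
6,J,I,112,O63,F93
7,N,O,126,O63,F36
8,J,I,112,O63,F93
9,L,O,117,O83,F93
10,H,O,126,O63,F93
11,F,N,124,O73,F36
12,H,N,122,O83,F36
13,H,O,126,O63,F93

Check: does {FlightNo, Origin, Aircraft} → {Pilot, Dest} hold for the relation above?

Yes

(FlightNo=N, Origin=O73, Aircraft=F36): rows 1, 11 → {Pilot,Dest} = (F, 124), (F, 124) ✓
(FlightNo=O, Origin=O63, Aircraft=F93): rows 2, 3, 10, 13 → {Pilot,Dest} = (H, 126), (H, 126), (H, 126), (H, 126) ✓
(FlightNo=O, Origin=O83, Aircraft=F93): rows 4, 5, 9 → {Pilot,Dest} = (L, 117), (L, 117), (L, 117) ✓
(FlightNo=I, Origin=O63, Aircraft=F93): rows 6, 8 → {Pilot,Dest} = (J, 112), (J, 112) ✓
(FlightNo=O, Origin=O63, Aircraft=F36): row 7 → {Pilot,Dest} = (N, 126) ✓
(FlightNo=N, Origin=O83, Aircraft=F36): row 12 → {Pilot,Dest} = (H, 122) ✓
Every {FlightNo, Origin, Aircraft} value is associated with a single {Pilot, Dest} value, so {FlightNo, Origin, Aircraft} → {Pilot, Dest} holds.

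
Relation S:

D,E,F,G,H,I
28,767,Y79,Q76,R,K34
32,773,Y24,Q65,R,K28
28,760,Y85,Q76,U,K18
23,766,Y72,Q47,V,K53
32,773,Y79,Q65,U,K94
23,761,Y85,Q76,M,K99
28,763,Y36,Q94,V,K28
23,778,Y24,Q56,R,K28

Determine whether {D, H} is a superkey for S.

Yes

All 8 rows have distinct {D, H} values, so {D, H} → (all attributes) holds and {D, H} is a superkey.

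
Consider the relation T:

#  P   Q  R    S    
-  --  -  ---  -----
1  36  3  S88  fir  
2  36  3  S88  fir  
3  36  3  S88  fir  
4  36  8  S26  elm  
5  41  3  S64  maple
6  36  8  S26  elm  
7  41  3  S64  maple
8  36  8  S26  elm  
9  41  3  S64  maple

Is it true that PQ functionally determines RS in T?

Yes

(P=36, Q=3): rows 1, 2, 3 → {R,S} = (S88, fir), (S88, fir), (S88, fir) ✓
(P=36, Q=8): rows 4, 6, 8 → {R,S} = (S26, elm), (S26, elm), (S26, elm) ✓
(P=41, Q=3): rows 5, 7, 9 → {R,S} = (S64, maple), (S64, maple), (S64, maple) ✓
Every PQ value is associated with a single RS value, so PQ -> RS holds.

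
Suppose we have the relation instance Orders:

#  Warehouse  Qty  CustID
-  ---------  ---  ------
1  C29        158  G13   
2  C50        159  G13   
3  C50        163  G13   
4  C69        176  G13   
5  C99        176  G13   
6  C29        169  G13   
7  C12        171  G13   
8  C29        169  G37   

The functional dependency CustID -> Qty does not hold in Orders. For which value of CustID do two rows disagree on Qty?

G13

CustID=G13: rows 1, 2, 3, 4, 5, 6, 7 → Qty takes values {158, 159, 163, 176, 169, 171} — violation
CustID=G37: row 8 → Qty = 169 ✓
The only CustID value with inconsistent Qty is CustID=G13.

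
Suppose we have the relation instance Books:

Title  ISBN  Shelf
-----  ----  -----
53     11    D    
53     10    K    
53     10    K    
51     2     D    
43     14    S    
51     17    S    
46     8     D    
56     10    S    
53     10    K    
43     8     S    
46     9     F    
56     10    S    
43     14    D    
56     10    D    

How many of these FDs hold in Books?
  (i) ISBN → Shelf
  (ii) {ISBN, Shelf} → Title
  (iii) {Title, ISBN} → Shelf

1

(i) ISBN → Shelf: ISBN=10: 6 rows → Shelf takes values {K, S, D} — violation; ISBN=14: 2 rows → Shelf takes values {S, D} — violation; ISBN=8: 2 rows → Shelf takes values {D, S} — violation — fails.
(ii) {ISBN, Shelf} → Title: every LHS value maps to a single RHS value — holds.
(iii) {Title, ISBN} → Shelf: (Title=43, ISBN=14): 2 rows → Shelf takes values {S, D} — violation; (Title=56, ISBN=10): 3 rows → Shelf takes values {S, D} — violation — fails.
1 of the 3 dependencies holds.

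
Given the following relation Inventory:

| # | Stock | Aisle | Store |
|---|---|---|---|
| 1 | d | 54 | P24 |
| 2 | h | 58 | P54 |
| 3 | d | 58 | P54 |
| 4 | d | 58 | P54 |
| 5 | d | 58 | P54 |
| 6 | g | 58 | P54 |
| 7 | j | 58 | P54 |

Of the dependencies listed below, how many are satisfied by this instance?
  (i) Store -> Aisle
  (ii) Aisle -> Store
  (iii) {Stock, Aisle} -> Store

3

(i) Store -> Aisle: every LHS value maps to a single RHS value — holds.
(ii) Aisle -> Store: every LHS value maps to a single RHS value — holds.
(iii) {Stock, Aisle} -> Store: every LHS value maps to a single RHS value — holds.
3 of the 3 dependencies hold.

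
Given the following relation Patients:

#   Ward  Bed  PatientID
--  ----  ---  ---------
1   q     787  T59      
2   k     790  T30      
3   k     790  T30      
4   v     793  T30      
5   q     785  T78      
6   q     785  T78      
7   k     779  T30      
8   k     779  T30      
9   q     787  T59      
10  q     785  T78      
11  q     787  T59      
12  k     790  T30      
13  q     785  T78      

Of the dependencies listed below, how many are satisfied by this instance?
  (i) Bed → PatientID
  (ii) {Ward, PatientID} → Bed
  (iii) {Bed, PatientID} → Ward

(i) Bed → PatientID: every LHS value maps to a single RHS value — holds.
(ii) {Ward, PatientID} → Bed: (Ward=k, PatientID=T30): rows 2, 3, 7, 8, 12 → Bed takes values {790, 779} — violation — fails.
(iii) {Bed, PatientID} → Ward: every LHS value maps to a single RHS value — holds.
2 of the 3 dependencies hold.

2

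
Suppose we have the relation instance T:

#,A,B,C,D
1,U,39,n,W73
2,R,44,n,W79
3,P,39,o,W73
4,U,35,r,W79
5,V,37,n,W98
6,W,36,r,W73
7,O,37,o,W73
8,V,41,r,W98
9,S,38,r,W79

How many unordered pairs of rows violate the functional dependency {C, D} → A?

(C=o, D=W73): violating pairs (3,7) — 1 pair.
(C=r, D=W79): violating pairs (4,9) — 1 pair.

2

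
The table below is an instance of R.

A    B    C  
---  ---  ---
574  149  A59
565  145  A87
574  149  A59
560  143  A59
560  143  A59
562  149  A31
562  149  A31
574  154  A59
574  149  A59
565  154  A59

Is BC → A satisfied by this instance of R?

(B=149, C=A59): 3 rows → A = 574, 574, 574 ✓
(B=145, C=A87): 1 row → A = 565 ✓
(B=143, C=A59): 2 rows → A = 560, 560 ✓
(B=149, C=A31): 2 rows → A = 562, 562 ✓
(B=154, C=A59): 2 rows → A takes values {574, 565} — violation
Two rows agree on BC but differ on A, so BC → A does not hold.

No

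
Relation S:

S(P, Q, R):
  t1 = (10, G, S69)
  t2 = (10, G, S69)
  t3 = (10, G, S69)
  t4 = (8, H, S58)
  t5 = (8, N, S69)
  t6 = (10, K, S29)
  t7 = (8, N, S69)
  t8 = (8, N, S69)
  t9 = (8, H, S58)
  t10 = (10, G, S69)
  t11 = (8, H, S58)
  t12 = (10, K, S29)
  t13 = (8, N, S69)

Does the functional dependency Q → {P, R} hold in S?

Yes

Q=G: rows 1, 2, 3, 10 → {P,R} = (10, S69), (10, S69), (10, S69), (10, S69) ✓
Q=H: rows 4, 9, 11 → {P,R} = (8, S58), (8, S58), (8, S58) ✓
Q=N: rows 5, 7, 8, 13 → {P,R} = (8, S69), (8, S69), (8, S69), (8, S69) ✓
Q=K: rows 6, 12 → {P,R} = (10, S29), (10, S29) ✓
Every Q value is associated with a single {P, R} value, so Q → {P, R} holds.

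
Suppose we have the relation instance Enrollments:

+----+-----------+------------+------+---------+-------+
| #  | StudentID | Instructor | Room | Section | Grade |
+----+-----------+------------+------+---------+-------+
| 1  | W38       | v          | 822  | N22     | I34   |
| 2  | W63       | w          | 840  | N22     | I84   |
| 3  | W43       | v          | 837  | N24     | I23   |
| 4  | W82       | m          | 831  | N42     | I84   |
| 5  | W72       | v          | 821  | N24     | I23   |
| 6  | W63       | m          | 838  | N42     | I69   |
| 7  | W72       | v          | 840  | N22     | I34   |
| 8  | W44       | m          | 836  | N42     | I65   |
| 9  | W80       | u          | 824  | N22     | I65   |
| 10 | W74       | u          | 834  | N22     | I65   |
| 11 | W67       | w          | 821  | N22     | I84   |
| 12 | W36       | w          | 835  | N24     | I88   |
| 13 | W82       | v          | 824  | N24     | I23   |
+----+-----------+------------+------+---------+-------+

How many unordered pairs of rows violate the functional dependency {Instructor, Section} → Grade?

3

(Instructor=v, Section=N22): all 2 rows agree on Grade — 0 pairs.
(Instructor=w, Section=N22): all 2 rows agree on Grade — 0 pairs.
(Instructor=v, Section=N24): all 3 rows agree on Grade — 0 pairs.
(Instructor=m, Section=N42): violating pairs (4,6), (4,8), (6,8) — 3 pairs.
(Instructor=u, Section=N22): all 2 rows agree on Grade — 0 pairs.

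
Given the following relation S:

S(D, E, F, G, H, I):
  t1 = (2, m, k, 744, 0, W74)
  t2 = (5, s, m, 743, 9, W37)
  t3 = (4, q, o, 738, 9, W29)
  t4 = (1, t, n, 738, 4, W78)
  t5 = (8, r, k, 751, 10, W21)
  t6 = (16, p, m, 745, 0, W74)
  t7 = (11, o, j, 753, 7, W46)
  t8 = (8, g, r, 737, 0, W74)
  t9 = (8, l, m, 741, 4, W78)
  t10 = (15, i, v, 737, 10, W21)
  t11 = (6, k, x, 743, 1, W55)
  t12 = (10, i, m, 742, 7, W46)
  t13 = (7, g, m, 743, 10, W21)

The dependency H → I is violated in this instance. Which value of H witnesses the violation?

H=0: rows 1, 6, 8 → I = W74, W74, W74 ✓
H=9: rows 2, 3 → I takes values {W37, W29} — violation
H=4: rows 4, 9 → I = W78, W78 ✓
H=10: rows 5, 10, 13 → I = W21, W21, W21 ✓
H=7: rows 7, 12 → I = W46, W46 ✓
H=1: row 11 → I = W55 ✓
The only H value with inconsistent I is H=9.

9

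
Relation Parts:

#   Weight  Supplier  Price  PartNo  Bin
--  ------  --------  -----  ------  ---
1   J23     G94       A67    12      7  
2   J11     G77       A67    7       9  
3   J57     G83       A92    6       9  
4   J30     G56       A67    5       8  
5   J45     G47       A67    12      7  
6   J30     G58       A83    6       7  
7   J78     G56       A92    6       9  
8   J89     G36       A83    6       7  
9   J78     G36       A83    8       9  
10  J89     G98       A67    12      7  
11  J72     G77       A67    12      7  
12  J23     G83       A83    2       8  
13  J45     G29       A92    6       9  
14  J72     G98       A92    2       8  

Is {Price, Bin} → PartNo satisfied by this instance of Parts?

(Price=A67, Bin=7): rows 1, 5, 10, 11 → PartNo = 12, 12, 12, 12 ✓
(Price=A67, Bin=9): row 2 → PartNo = 7 ✓
(Price=A92, Bin=9): rows 3, 7, 13 → PartNo = 6, 6, 6 ✓
(Price=A67, Bin=8): row 4 → PartNo = 5 ✓
(Price=A83, Bin=7): rows 6, 8 → PartNo = 6, 6 ✓
(Price=A83, Bin=9): row 9 → PartNo = 8 ✓
(Price=A83, Bin=8): row 12 → PartNo = 2 ✓
(Price=A92, Bin=8): row 14 → PartNo = 2 ✓
Every {Price, Bin} value is associated with a single PartNo value, so {Price, Bin} → PartNo holds.

Yes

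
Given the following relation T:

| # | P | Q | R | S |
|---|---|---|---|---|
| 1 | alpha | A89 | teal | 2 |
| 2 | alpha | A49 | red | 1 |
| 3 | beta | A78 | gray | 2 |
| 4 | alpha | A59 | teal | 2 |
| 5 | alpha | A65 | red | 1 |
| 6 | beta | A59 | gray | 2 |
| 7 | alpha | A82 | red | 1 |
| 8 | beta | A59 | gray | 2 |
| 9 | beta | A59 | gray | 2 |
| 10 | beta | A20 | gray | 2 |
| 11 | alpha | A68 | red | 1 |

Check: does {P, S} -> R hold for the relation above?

(P=alpha, S=2): rows 1, 4 → R = teal, teal ✓
(P=alpha, S=1): rows 2, 5, 7, 11 → R = red, red, red, red ✓
(P=beta, S=2): rows 3, 6, 8, 9, 10 → R = gray, gray, gray, gray, gray ✓
Every {P, S} value is associated with a single R value, so {P, S} -> R holds.

Yes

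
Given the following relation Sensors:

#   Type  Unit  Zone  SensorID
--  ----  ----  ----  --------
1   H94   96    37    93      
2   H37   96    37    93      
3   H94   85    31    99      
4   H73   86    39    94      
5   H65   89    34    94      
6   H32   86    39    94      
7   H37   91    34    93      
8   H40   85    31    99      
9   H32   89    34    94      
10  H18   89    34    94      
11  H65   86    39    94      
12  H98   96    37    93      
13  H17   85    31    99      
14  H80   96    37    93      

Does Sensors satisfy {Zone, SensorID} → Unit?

Yes

(Zone=37, SensorID=93): rows 1, 2, 12, 14 → Unit = 96, 96, 96, 96 ✓
(Zone=31, SensorID=99): rows 3, 8, 13 → Unit = 85, 85, 85 ✓
(Zone=39, SensorID=94): rows 4, 6, 11 → Unit = 86, 86, 86 ✓
(Zone=34, SensorID=94): rows 5, 9, 10 → Unit = 89, 89, 89 ✓
(Zone=34, SensorID=93): row 7 → Unit = 91 ✓
Every {Zone, SensorID} value is associated with a single Unit value, so {Zone, SensorID} → Unit holds.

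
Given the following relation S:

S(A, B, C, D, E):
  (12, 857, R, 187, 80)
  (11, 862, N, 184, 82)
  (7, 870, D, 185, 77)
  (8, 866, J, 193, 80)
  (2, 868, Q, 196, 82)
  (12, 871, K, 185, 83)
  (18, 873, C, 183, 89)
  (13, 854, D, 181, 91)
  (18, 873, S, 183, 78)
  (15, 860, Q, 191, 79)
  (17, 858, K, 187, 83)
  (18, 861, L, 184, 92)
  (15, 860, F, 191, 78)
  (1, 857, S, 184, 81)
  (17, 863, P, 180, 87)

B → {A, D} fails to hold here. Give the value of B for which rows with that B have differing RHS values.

B=857: 2 rows → {A,D} takes values {(12, 187), (1, 184)} — violation
B=862: 1 row → {A,D} = (11, 184) ✓
B=870: 1 row → {A,D} = (7, 185) ✓
B=866: 1 row → {A,D} = (8, 193) ✓
B=868: 1 row → {A,D} = (2, 196) ✓
B=871: 1 row → {A,D} = (12, 185) ✓
B=873: 2 rows → {A,D} = (18, 183), (18, 183) ✓
B=854: 1 row → {A,D} = (13, 181) ✓
B=860: 2 rows → {A,D} = (15, 191), (15, 191) ✓
B=858: 1 row → {A,D} = (17, 187) ✓
B=861: 1 row → {A,D} = (18, 184) ✓
B=863: 1 row → {A,D} = (17, 180) ✓
The only B value with inconsistent RHS is B=857.

857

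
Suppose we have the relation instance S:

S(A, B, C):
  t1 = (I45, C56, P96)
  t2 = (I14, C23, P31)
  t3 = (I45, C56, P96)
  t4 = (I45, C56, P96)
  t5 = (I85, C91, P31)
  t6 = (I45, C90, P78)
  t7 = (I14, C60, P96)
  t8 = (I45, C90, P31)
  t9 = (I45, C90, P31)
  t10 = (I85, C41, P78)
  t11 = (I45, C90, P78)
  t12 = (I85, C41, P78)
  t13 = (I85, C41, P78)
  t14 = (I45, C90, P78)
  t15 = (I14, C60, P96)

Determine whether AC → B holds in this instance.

Yes

(A=I45, C=P96): rows 1, 3, 4 → B = C56, C56, C56 ✓
(A=I14, C=P31): row 2 → B = C23 ✓
(A=I85, C=P31): row 5 → B = C91 ✓
(A=I45, C=P78): rows 6, 11, 14 → B = C90, C90, C90 ✓
(A=I14, C=P96): rows 7, 15 → B = C60, C60 ✓
(A=I45, C=P31): rows 8, 9 → B = C90, C90 ✓
(A=I85, C=P78): rows 10, 12, 13 → B = C41, C41, C41 ✓
Every AC value is associated with a single B value, so AC → B holds.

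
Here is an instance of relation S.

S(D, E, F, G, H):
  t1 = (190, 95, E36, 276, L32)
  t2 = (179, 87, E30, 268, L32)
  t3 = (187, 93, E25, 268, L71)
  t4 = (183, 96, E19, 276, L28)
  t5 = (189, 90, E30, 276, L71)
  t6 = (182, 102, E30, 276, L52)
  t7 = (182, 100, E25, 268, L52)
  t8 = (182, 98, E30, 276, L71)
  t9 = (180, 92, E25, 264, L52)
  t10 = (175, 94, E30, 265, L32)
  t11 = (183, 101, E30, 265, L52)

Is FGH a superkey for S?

No

Rows 5 and 8 have the same FGH value (F=E30, G=276, H=L71) but are distinct tuples, so FGH does not determine every attribute — not a superkey.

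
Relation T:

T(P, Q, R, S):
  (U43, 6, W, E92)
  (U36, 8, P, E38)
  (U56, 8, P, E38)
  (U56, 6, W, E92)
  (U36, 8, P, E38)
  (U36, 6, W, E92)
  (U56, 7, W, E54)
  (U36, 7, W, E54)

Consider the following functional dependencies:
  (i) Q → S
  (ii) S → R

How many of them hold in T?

2

(i) Q → S: every LHS value maps to a single RHS value — holds.
(ii) S → R: every LHS value maps to a single RHS value — holds.
2 of the 2 dependencies hold.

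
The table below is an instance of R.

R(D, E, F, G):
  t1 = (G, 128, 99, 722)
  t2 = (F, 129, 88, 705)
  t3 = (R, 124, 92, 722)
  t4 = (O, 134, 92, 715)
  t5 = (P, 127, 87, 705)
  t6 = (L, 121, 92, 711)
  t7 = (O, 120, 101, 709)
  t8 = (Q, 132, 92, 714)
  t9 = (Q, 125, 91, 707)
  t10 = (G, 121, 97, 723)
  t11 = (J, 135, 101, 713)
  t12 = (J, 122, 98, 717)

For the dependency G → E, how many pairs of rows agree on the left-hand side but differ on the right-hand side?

2

G=722: violating pairs (1,3) — 1 pair.
G=705: violating pairs (2,5) — 1 pair.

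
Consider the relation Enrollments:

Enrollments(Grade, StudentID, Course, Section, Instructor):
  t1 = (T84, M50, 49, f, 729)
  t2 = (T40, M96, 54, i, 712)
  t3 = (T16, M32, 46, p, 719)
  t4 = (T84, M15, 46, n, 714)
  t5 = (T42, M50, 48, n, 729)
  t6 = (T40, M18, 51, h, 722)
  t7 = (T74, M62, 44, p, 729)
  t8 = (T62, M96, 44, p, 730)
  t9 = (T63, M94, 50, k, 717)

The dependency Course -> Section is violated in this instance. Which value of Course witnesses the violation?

Course=49: row 1 → Section = f ✓
Course=54: row 2 → Section = i ✓
Course=46: rows 3, 4 → Section takes values {p, n} — violation
Course=48: row 5 → Section = n ✓
Course=51: row 6 → Section = h ✓
Course=44: rows 7, 8 → Section = p, p ✓
Course=50: row 9 → Section = k ✓
The only Course value with inconsistent Section is Course=46.

46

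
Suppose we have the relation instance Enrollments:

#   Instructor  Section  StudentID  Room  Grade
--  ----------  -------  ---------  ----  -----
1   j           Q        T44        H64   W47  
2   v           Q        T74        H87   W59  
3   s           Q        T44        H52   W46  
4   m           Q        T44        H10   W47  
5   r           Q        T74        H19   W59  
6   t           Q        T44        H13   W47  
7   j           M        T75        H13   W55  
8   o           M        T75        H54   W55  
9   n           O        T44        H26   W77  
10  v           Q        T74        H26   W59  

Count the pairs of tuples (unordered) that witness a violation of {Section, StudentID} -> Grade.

3

(Section=Q, StudentID=T44): violating pairs (1,3), (3,4), (3,6) — 3 pairs.
(Section=Q, StudentID=T74): all 3 rows agree on Grade — 0 pairs.
(Section=M, StudentID=T75): all 2 rows agree on Grade — 0 pairs.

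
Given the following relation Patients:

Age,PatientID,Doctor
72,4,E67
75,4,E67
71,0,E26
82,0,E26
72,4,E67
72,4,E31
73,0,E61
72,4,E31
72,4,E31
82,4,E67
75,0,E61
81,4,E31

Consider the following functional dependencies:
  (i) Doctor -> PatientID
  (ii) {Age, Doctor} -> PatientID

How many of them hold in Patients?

2

(i) Doctor -> PatientID: every LHS value maps to a single RHS value — holds.
(ii) {Age, Doctor} -> PatientID: every LHS value maps to a single RHS value — holds.
2 of the 2 dependencies hold.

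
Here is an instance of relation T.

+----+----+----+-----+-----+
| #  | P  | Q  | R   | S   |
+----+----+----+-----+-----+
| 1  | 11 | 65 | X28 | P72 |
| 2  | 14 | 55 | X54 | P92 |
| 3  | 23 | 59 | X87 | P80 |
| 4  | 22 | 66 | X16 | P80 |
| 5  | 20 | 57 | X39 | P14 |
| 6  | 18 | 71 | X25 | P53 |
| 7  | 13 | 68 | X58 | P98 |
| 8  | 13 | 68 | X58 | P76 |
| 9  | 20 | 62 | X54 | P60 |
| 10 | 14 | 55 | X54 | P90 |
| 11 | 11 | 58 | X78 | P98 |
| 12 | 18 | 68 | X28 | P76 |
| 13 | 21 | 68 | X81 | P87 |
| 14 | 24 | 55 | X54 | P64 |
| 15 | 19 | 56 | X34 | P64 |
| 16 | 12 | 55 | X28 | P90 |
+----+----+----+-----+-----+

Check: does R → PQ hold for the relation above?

No

R=X28: rows 1, 12, 16 → {P,Q} takes values {(11, 65), (18, 68), (12, 55)} — violation
R=X54: rows 2, 9, 10, 14 → {P,Q} takes values {(14, 55), (20, 62), (24, 55)} — violation
R=X87: row 3 → {P,Q} = (23, 59) ✓
R=X16: row 4 → {P,Q} = (22, 66) ✓
R=X39: row 5 → {P,Q} = (20, 57) ✓
R=X25: row 6 → {P,Q} = (18, 71) ✓
R=X58: rows 7, 8 → {P,Q} = (13, 68), (13, 68) ✓
R=X78: row 11 → {P,Q} = (11, 58) ✓
R=X81: row 13 → {P,Q} = (21, 68) ✓
R=X34: row 15 → {P,Q} = (19, 56) ✓
Two rows agree on R but differ on PQ, so R → PQ does not hold.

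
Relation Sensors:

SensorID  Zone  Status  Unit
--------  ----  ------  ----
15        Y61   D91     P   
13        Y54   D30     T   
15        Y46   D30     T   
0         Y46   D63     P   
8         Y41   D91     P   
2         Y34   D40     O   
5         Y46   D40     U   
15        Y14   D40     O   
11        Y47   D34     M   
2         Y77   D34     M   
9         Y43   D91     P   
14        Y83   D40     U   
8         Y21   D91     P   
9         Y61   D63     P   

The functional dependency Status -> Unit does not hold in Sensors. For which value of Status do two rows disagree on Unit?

D40

Status=D91: 4 rows → Unit = P, P, P, P ✓
Status=D30: 2 rows → Unit = T, T ✓
Status=D63: 2 rows → Unit = P, P ✓
Status=D40: 4 rows → Unit takes values {O, U} — violation
Status=D34: 2 rows → Unit = M, M ✓
The only Status value with inconsistent Unit is Status=D40.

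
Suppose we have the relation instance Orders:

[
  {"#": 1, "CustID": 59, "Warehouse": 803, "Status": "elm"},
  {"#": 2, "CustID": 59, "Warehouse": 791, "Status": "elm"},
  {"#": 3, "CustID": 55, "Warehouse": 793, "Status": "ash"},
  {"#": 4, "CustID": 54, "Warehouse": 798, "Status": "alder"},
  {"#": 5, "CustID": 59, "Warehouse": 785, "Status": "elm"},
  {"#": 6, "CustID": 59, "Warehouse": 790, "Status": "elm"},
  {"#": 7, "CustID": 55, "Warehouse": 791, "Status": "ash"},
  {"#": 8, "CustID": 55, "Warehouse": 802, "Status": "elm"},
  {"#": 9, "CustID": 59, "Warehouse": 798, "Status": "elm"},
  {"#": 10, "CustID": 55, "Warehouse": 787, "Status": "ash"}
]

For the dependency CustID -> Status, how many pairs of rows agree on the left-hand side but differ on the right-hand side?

CustID=59: all 5 rows agree on Status — 0 pairs.
CustID=55: violating pairs (3,8), (7,8), (8,10) — 3 pairs.

3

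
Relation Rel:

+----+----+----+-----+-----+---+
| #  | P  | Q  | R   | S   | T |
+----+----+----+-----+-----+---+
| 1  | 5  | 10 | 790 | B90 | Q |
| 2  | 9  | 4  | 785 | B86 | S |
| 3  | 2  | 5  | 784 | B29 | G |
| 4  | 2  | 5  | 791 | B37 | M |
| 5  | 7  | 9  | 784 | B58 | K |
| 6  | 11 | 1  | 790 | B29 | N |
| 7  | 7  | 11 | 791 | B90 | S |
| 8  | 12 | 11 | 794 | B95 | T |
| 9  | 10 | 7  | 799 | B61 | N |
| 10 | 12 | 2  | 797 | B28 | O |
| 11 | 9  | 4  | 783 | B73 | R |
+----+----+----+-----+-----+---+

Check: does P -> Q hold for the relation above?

No

P=5: row 1 → Q = 10 ✓
P=9: rows 2, 11 → Q = 4, 4 ✓
P=2: rows 3, 4 → Q = 5, 5 ✓
P=7: rows 5, 7 → Q takes values {9, 11} — violation
P=11: row 6 → Q = 1 ✓
P=12: rows 8, 10 → Q takes values {11, 2} — violation
P=10: row 9 → Q = 7 ✓
Two rows agree on P but differ on Q, so P -> Q does not hold.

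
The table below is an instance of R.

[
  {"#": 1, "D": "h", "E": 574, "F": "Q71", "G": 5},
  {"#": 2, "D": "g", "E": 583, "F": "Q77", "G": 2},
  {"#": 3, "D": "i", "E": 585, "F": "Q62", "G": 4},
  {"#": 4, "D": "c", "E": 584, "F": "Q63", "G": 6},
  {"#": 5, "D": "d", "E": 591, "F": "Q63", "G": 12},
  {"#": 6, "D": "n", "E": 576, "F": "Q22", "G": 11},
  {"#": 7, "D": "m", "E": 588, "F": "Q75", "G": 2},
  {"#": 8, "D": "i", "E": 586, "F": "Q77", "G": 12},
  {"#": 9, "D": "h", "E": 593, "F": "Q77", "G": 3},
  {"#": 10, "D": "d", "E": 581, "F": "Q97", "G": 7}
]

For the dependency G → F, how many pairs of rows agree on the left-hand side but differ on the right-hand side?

G=2: violating pairs (2,7) — 1 pair.
G=12: violating pairs (5,8) — 1 pair.

2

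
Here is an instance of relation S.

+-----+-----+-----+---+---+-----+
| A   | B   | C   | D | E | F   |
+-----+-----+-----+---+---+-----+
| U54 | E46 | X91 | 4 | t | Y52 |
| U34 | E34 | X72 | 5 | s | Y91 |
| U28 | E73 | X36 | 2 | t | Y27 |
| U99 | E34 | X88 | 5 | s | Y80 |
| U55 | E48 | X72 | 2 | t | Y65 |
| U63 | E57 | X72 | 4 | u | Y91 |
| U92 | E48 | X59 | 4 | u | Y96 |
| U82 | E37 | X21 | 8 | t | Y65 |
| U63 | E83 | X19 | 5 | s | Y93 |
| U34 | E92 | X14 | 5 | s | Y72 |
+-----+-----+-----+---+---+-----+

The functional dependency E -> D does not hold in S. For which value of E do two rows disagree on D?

t

E=t: 4 rows → D takes values {4, 2, 8} — violation
E=s: 4 rows → D = 5, 5, 5, 5 ✓
E=u: 2 rows → D = 4, 4 ✓
The only E value with inconsistent D is E=t.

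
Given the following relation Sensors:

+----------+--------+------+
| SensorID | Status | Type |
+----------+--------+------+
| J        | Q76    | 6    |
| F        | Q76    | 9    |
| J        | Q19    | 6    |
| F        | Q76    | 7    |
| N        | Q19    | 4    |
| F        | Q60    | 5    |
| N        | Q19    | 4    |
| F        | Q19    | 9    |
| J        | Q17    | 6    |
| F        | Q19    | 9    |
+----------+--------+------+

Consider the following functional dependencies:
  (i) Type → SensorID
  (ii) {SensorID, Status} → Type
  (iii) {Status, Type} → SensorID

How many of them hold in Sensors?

2

(i) Type → SensorID: every LHS value maps to a single RHS value — holds.
(ii) {SensorID, Status} → Type: (SensorID=F, Status=Q76): 2 rows → Type takes values {9, 7} — violation — fails.
(iii) {Status, Type} → SensorID: every LHS value maps to a single RHS value — holds.
2 of the 3 dependencies hold.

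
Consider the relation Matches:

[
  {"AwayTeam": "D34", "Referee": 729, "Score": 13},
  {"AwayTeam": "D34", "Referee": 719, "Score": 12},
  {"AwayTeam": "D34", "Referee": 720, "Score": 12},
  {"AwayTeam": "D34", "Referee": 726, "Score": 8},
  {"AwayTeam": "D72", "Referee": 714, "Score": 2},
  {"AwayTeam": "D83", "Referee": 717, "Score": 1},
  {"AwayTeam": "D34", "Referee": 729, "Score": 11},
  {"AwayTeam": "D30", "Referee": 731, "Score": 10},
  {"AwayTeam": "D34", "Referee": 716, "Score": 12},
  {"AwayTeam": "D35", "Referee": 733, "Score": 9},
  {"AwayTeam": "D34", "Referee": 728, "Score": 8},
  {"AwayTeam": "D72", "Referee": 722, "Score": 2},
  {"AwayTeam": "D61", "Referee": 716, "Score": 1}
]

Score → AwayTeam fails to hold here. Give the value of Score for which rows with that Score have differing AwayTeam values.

1

Score=13: 1 row → AwayTeam = D34 ✓
Score=12: 3 rows → AwayTeam = D34, D34, D34 ✓
Score=8: 2 rows → AwayTeam = D34, D34 ✓
Score=2: 2 rows → AwayTeam = D72, D72 ✓
Score=1: 2 rows → AwayTeam takes values {D83, D61} — violation
Score=11: 1 row → AwayTeam = D34 ✓
Score=10: 1 row → AwayTeam = D30 ✓
Score=9: 1 row → AwayTeam = D35 ✓
The only Score value with inconsistent AwayTeam is Score=1.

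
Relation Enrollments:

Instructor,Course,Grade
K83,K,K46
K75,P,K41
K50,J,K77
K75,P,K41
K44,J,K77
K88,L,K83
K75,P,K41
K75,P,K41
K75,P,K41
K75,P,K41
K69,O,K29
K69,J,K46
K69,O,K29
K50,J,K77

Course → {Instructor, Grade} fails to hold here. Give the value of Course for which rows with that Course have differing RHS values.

J

Course=K: 1 row → {Instructor,Grade} = (K83, K46) ✓
Course=P: 6 rows → {Instructor,Grade} = (K75, K41), (K75, K41), (K75, K41), (K75, K41), (K75, K41), (K75, K41) ✓
Course=J: 4 rows → {Instructor,Grade} takes values {(K50, K77), (K44, K77), (K69, K46)} — violation
Course=L: 1 row → {Instructor,Grade} = (K88, K83) ✓
Course=O: 2 rows → {Instructor,Grade} = (K69, K29), (K69, K29) ✓
The only Course value with inconsistent RHS is Course=J.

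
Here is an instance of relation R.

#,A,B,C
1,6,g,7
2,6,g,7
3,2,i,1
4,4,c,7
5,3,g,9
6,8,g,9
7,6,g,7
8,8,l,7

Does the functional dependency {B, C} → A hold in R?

No

(B=g, C=7): rows 1, 2, 7 → A = 6, 6, 6 ✓
(B=i, C=1): row 3 → A = 2 ✓
(B=c, C=7): row 4 → A = 4 ✓
(B=g, C=9): rows 5, 6 → A takes values {3, 8} — violation
(B=l, C=7): row 8 → A = 8 ✓
Two rows agree on {B, C} but differ on A, so {B, C} → A does not hold.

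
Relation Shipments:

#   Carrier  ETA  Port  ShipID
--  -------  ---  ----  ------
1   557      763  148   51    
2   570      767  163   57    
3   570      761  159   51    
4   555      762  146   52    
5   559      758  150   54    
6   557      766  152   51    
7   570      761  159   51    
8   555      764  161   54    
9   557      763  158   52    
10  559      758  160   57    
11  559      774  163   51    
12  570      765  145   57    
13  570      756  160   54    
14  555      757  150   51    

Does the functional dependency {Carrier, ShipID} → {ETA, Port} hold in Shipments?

(Carrier=557, ShipID=51): rows 1, 6 → {ETA,Port} takes values {(763, 148), (766, 152)} — violation
(Carrier=570, ShipID=57): rows 2, 12 → {ETA,Port} takes values {(767, 163), (765, 145)} — violation
(Carrier=570, ShipID=51): rows 3, 7 → {ETA,Port} = (761, 159), (761, 159) ✓
(Carrier=555, ShipID=52): row 4 → {ETA,Port} = (762, 146) ✓
(Carrier=559, ShipID=54): row 5 → {ETA,Port} = (758, 150) ✓
(Carrier=555, ShipID=54): row 8 → {ETA,Port} = (764, 161) ✓
(Carrier=557, ShipID=52): row 9 → {ETA,Port} = (763, 158) ✓
(Carrier=559, ShipID=57): row 10 → {ETA,Port} = (758, 160) ✓
(Carrier=559, ShipID=51): row 11 → {ETA,Port} = (774, 163) ✓
(Carrier=570, ShipID=54): row 13 → {ETA,Port} = (756, 160) ✓
(Carrier=555, ShipID=51): row 14 → {ETA,Port} = (757, 150) ✓
Two rows agree on {Carrier, ShipID} but differ on {ETA, Port}, so {Carrier, ShipID} → {ETA, Port} does not hold.

No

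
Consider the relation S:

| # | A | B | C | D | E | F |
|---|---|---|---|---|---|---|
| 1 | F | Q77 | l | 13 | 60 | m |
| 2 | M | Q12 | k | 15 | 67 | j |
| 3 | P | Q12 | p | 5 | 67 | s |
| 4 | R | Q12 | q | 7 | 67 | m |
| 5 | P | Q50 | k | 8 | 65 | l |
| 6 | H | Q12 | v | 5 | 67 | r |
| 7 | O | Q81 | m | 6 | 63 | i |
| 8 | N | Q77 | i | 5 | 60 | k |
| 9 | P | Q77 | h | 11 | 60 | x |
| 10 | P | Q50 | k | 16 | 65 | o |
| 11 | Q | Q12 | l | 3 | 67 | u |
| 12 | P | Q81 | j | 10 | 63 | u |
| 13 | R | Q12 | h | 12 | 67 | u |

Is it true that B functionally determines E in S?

B=Q77: rows 1, 8, 9 → E = 60, 60, 60 ✓
B=Q12: rows 2, 3, 4, 6, 11, 13 → E = 67, 67, 67, 67, 67, 67 ✓
B=Q50: rows 5, 10 → E = 65, 65 ✓
B=Q81: rows 7, 12 → E = 63, 63 ✓
Every B value is associated with a single E value, so B -> E holds.

Yes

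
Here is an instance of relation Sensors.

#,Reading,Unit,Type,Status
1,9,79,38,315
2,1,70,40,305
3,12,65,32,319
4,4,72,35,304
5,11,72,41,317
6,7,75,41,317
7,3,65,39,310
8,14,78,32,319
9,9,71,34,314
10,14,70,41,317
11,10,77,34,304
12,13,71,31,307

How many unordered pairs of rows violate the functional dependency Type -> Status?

Type=32: all 2 rows agree on Status — 0 pairs.
Type=41: all 3 rows agree on Status — 0 pairs.
Type=34: violating pairs (9,11) — 1 pair.

1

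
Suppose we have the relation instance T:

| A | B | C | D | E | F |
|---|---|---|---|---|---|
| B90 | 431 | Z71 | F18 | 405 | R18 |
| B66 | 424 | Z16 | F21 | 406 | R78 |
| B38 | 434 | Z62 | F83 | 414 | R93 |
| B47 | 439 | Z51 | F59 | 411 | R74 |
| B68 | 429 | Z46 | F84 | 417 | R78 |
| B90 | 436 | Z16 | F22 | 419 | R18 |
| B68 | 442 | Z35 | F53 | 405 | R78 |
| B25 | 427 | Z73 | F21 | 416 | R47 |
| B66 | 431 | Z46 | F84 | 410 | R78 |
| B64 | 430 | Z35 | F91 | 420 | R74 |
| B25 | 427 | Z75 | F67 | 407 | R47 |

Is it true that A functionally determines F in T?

Yes

A=B90: 2 rows → F = R18, R18 ✓
A=B66: 2 rows → F = R78, R78 ✓
A=B38: 1 row → F = R93 ✓
A=B47: 1 row → F = R74 ✓
A=B68: 2 rows → F = R78, R78 ✓
A=B25: 2 rows → F = R47, R47 ✓
A=B64: 1 row → F = R74 ✓
Every A value is associated with a single F value, so A -> F holds.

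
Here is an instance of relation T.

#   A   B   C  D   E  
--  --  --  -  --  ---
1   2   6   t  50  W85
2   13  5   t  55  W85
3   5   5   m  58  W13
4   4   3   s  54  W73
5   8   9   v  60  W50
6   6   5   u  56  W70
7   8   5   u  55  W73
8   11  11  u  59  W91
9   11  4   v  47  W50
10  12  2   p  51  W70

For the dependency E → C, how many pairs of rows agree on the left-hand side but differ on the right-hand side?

E=W85: all 2 rows agree on C — 0 pairs.
E=W73: violating pairs (4,7) — 1 pair.
E=W50: all 2 rows agree on C — 0 pairs.
E=W70: violating pairs (6,10) — 1 pair.

2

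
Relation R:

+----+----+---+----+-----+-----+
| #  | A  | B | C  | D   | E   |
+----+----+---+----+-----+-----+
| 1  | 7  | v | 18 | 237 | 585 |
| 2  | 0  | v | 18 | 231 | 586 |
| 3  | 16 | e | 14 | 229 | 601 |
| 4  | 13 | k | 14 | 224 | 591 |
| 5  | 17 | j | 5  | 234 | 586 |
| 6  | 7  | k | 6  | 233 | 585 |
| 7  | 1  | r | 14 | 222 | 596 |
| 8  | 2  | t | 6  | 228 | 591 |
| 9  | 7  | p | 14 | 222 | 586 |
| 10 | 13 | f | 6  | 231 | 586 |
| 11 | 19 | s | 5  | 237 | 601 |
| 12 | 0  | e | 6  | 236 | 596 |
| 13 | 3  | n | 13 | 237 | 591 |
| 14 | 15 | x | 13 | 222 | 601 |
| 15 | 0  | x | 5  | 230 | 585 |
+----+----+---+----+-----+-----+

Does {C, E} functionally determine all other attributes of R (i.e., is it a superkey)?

Yes

All 15 rows have distinct {C, E} values, so {C, E} → (all attributes) holds and {C, E} is a superkey.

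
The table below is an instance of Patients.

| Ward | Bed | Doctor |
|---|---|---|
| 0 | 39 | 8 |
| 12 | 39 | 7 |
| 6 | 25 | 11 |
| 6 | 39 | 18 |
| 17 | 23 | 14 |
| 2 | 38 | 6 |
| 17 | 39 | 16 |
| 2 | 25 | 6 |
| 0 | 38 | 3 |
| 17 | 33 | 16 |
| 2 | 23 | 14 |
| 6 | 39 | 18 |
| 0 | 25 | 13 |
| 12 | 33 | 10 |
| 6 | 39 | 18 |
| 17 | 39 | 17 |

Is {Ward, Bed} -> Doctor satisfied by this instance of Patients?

No

(Ward=0, Bed=39): 1 row → Doctor = 8 ✓
(Ward=12, Bed=39): 1 row → Doctor = 7 ✓
(Ward=6, Bed=25): 1 row → Doctor = 11 ✓
(Ward=6, Bed=39): 3 rows → Doctor = 18, 18, 18 ✓
(Ward=17, Bed=23): 1 row → Doctor = 14 ✓
(Ward=2, Bed=38): 1 row → Doctor = 6 ✓
(Ward=17, Bed=39): 2 rows → Doctor takes values {16, 17} — violation
(Ward=2, Bed=25): 1 row → Doctor = 6 ✓
(Ward=0, Bed=38): 1 row → Doctor = 3 ✓
(Ward=17, Bed=33): 1 row → Doctor = 16 ✓
(Ward=2, Bed=23): 1 row → Doctor = 14 ✓
(Ward=0, Bed=25): 1 row → Doctor = 13 ✓
(Ward=12, Bed=33): 1 row → Doctor = 10 ✓
Two rows agree on {Ward, Bed} but differ on Doctor, so {Ward, Bed} -> Doctor does not hold.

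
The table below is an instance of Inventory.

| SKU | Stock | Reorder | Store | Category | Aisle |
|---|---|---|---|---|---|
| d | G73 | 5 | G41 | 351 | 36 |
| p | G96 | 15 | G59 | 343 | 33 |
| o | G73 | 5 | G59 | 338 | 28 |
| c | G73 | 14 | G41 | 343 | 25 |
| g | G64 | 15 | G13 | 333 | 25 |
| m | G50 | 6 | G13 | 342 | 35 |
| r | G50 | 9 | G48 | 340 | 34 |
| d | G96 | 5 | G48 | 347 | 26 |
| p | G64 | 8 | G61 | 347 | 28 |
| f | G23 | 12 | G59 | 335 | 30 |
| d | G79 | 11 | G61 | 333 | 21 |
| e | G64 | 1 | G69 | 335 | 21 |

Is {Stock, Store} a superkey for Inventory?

Two distinct rows share (Stock=G73, Store=G41), so {Stock, Store} does not determine every attribute — not a superkey.

No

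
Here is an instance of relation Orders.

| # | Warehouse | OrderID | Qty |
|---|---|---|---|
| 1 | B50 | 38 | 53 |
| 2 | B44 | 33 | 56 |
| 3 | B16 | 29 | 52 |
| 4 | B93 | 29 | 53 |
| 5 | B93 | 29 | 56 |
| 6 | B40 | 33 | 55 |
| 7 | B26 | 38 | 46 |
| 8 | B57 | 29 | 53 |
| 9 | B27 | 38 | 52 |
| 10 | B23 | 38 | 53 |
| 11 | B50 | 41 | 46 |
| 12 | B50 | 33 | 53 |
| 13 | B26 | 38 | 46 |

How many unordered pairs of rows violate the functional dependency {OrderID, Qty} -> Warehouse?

(OrderID=38, Qty=53): violating pairs (1,10) — 1 pair.
(OrderID=29, Qty=53): violating pairs (4,8) — 1 pair.
(OrderID=38, Qty=46): all 2 rows agree on Warehouse — 0 pairs.

2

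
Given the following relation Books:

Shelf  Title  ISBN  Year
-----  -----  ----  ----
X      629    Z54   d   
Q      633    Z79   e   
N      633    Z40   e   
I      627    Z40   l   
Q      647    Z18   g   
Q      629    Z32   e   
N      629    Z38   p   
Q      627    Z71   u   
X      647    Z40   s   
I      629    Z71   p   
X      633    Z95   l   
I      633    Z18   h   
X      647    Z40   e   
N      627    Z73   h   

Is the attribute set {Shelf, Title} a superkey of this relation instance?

No

Two distinct rows share (Shelf=X, Title=647), so {Shelf, Title} does not determine every attribute — not a superkey.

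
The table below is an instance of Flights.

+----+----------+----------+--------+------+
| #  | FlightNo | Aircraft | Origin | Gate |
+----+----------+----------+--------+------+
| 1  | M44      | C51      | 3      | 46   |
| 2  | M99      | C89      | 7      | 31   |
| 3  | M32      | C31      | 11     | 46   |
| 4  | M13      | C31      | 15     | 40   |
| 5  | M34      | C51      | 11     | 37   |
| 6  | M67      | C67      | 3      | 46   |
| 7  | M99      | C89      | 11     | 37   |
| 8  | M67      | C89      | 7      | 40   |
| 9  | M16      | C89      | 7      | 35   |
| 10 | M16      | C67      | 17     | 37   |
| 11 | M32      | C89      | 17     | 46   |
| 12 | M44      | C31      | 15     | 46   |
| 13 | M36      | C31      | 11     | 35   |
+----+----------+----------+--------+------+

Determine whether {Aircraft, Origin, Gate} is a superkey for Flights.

Yes

All 13 rows have distinct {Aircraft, Origin, Gate} values, so {Aircraft, Origin, Gate} → (all attributes) holds and {Aircraft, Origin, Gate} is a superkey.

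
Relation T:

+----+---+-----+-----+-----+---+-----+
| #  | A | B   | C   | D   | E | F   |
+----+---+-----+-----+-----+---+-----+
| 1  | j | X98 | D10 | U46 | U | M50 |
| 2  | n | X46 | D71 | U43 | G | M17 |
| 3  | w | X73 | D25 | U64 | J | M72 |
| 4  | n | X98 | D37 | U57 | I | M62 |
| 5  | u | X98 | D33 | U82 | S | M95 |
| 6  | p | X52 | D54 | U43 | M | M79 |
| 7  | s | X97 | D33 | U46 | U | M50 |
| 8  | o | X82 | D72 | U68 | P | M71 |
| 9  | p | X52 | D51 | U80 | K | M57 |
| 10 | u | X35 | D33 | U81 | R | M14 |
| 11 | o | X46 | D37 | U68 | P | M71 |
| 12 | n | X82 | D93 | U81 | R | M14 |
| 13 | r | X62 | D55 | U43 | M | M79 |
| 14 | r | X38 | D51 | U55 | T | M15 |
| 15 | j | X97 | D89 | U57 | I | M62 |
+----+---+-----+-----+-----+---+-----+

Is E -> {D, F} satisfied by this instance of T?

E=U: rows 1, 7 → {D,F} = (U46, M50), (U46, M50) ✓
E=G: row 2 → {D,F} = (U43, M17) ✓
E=J: row 3 → {D,F} = (U64, M72) ✓
E=I: rows 4, 15 → {D,F} = (U57, M62), (U57, M62) ✓
E=S: row 5 → {D,F} = (U82, M95) ✓
E=M: rows 6, 13 → {D,F} = (U43, M79), (U43, M79) ✓
E=P: rows 8, 11 → {D,F} = (U68, M71), (U68, M71) ✓
E=K: row 9 → {D,F} = (U80, M57) ✓
E=R: rows 10, 12 → {D,F} = (U81, M14), (U81, M14) ✓
E=T: row 14 → {D,F} = (U55, M15) ✓
Every E value is associated with a single {D, F} value, so E -> {D, F} holds.

Yes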